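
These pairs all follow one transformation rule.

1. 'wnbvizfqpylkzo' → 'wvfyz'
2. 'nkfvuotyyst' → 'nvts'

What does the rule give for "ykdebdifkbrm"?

What's happening: keep one character in every 3, starting at position 1 (positions 1st, 4th, 7th, ...).
So "ykdebdifkbrm" becomes "yeib".

yeib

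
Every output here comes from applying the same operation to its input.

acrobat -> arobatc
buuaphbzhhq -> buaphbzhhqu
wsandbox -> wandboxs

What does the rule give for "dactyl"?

dctyla

The rule is to move the first character to the end, then swap the first and last characters.
Working it through for "dactyl": intermediate "actyld", final "dctyla".
(Check on "acrobat": → "crobata" → "arobatc" ✓)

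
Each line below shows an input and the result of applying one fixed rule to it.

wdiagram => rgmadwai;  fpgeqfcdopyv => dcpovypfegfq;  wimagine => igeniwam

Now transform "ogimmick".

imkcgomi

The rule is to swap each adjacent pair of characters (1↔2, 3↔4, ...), then swap the front and back halves of the string.
For "ogimmick" the result is "imkcgomi".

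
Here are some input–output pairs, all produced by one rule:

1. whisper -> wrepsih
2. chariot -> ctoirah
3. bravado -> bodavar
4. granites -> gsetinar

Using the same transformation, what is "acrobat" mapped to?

ataborc

The transformation: move the first character to the end, then reverse the string.
Working it through for "acrobat": intermediate "crobata", final "ataborc".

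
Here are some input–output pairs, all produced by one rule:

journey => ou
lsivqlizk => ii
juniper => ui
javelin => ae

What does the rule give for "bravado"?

aa

Each output is the input with this applied: delete the last 2 characters, then keep only the vowels.
For "bravado", step one produces "brava"; step two turns that into "aa".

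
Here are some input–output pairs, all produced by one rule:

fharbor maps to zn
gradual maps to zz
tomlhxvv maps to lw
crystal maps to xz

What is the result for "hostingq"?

rm

What's happening: shift every letter 1 place backward in the alphabet (wrapping around), then keep one character in every 3, starting at position 3 (positions 3rd, 6th, 9th, ...).
Starting from "hostingq": after the first operation, "gnrshmfp"; after the second, "rm".
(Check on "tomlhxvv": → "snlkgwuu" → "lw" ✓)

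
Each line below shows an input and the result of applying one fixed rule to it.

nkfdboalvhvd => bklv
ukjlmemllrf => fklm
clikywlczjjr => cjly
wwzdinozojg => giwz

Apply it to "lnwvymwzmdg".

gnyz

Each output is the input with this applied: keep one character in every 3, starting at position 2 (positions 2nd, 5th, 8th, ...), then sort the characters into alphabetical order.
For "lnwvymwzmdg", step one produces "nyzg"; step two turns that into "gnyz".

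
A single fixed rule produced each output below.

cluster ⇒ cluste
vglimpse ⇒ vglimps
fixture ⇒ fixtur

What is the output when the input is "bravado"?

The pattern: delete the last character.
Doing the same to "bravado": "bravad".

bravad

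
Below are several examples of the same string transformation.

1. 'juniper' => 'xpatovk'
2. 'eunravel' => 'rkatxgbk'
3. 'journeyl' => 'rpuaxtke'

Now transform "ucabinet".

In each case the input is transformed by: move the last character to the front, then shift every letter 6 places forward in the alphabet (wrapping around).
For "ucabinet", step one produces "tucabine"; step two turns that into "zaighotk".

zaighotk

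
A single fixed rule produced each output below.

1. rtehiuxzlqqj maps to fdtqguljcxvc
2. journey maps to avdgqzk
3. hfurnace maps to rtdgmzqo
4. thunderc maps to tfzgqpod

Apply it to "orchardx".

In each case the input is transformed by: shift every letter 12 places forward in the alphabet (wrapping around), then swap each adjacent pair of characters (1↔2, 3↔4, ...).
"orchardx" → "datodmjp".

datodmjp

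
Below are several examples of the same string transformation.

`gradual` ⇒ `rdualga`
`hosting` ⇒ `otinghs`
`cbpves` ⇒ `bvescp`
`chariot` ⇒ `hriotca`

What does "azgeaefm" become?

zeaefmag

The pattern: move the first 2 characters to the end (rotate left by 2), then swap the first and last characters.
Starting from "azgeaefm": after the first operation, "geaefmaz"; after the second, "zeaefmag".
(Check on "chariot": → "ariotch" → "hriotca" ✓)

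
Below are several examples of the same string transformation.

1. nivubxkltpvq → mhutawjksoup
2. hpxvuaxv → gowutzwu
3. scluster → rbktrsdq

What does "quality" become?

ptzkhsx

Rule — shift every letter 1 place backward in the alphabet (wrapping around).
So "quality" becomes "ptzkhsx".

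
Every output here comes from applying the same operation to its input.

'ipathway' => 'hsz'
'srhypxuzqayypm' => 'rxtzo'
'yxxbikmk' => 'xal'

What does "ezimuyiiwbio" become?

dlha

In each case the input is transformed by: shift every letter 1 place backward in the alphabet (wrapping around), then keep one character in every 3, starting at position 1 (positions 1st, 4th, 7th, ...).
Starting from "ezimuyiiwbio": after the first operation, "dyhltxhhvahn"; after the second, "dlha".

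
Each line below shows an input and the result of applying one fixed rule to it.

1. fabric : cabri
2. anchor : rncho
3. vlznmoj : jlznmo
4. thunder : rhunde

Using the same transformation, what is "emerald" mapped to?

dmeral

The pattern: delete the first character, then move the last character to the front.
Working it through for "emerald": intermediate "merald", final "dmeral".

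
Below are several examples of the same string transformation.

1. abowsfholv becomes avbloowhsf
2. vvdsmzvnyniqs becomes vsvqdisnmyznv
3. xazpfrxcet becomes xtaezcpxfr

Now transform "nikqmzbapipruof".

nfiokuqrmpzibpa

The transformation: take characters alternately from the front and the back (1st, last, 2nd, 2nd-last, ...).
For "nikqmzbapipruof" the result is "nfiokuqrmpzibpa".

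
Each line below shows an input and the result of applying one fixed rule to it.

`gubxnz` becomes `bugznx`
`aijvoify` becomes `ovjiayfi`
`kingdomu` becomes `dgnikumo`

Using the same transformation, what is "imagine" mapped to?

gamieni

Rule — move the last 3 characters to the front (rotate right by 3), then reverse the string.
Working it through for "imagine": intermediate "ineimag", final "gamieni".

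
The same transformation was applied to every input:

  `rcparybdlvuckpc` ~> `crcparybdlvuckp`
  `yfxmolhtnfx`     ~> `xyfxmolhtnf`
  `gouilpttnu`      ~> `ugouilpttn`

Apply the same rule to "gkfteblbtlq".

qgkfteblbtl

In each case the input is transformed by: move the last character to the front.
"gkfteblbtlq" → "qgkfteblbtl".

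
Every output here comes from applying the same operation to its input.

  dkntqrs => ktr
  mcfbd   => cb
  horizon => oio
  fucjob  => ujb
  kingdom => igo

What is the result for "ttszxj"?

Looking at the pairs, the operation is to keep every other character starting from the second (positions 2nd, 4th, 6th, ...).
Applying that to "ttszxj" gives "tzj".

tzj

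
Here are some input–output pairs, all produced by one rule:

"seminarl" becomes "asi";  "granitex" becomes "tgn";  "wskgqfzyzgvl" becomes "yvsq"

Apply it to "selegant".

The transformation: swap the front and back halves of the string, then keep one character in every 3, starting at position 2 (positions 2nd, 5th, 8th, ...).
Applying both steps to "selegant": "gantsele", then "ase".
(Check on "wskgqfzyzgvl": → "zyzgvlwskgqf" → "yvsq" ✓)

ase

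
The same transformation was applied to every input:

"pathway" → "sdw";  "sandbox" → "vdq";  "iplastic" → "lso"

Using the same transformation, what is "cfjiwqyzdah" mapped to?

fim

The transformation: shift every letter 3 places forward in the alphabet (wrapping around), then keep only the first 3 characters.
For "cfjiwqyzdah", step one produces "fimlztbcgdk"; step two turns that into "fim".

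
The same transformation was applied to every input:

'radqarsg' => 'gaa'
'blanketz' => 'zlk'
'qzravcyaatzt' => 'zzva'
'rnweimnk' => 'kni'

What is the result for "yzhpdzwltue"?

ezdl

What's happening: keep one character in every 3, starting at position 2 (positions 2nd, 5th, 8th, ...), then move the last character to the front.
On "yzhpdzwltue": the first step gives "zdle", and the second then gives "ezdl".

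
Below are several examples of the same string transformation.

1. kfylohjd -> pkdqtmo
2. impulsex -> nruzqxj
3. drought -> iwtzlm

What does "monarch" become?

Rule — delete the last character, then shift every letter 5 places forward in the alphabet (wrapping around).
For "monarch", step one produces "monarc"; step two turns that into "rtsfwh".

rtsfwh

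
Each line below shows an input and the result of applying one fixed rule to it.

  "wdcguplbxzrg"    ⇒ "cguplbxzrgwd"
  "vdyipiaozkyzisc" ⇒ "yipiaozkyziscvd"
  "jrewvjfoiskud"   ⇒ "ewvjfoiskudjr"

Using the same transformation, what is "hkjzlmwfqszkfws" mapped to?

The rule is to move the first 2 characters to the end (rotate left by 2).
Doing the same to "hkjzlmwfqszkfws": "jzlmwfqszkfwshk".

jzlmwfqszkfwshk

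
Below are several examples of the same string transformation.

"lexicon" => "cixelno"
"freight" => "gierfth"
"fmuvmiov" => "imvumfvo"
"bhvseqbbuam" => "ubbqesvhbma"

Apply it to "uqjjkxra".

xkjjquar

Each output is the input with this applied: move the last 2 characters to the front (rotate right by 2), then reverse the string.
Applying both steps to "uqjjkxra": "rauqjjkx", then "xkjjquar".
(Check on "lexicon": → "onlexic" → "cixelno" ✓)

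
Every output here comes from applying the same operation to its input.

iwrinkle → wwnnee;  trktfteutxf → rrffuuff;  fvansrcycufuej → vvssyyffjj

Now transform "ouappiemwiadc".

Looking at the pairs, the operation is to keep one character in every 3, starting at position 2 (positions 2nd, 5th, 8th, ...), then double every character.
Starting from "ouappiemwiadc": after the first operation, "upma"; after the second, "uuppmmaa".

uuppmmaa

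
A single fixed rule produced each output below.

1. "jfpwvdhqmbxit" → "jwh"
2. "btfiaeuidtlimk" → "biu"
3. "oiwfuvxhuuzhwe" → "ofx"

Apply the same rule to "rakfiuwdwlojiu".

rfw

Each output is the input with this applied: keep one character in every 3, starting at position 1 (positions 1st, 4th, 7th, ...), then keep only the first 3 characters.
Applying both steps to "rakfiuwdwlojiu": "rfwli", then "rfw".
(Check on "btfiaeuidtlimk": → "biutm" → "biu" ✓)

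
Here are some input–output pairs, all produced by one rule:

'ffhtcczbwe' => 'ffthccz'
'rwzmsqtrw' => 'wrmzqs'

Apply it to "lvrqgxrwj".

vlqrxg

The rule is to delete the last 3 characters, then swap each adjacent pair of characters (1↔2, 3↔4, ...).
"lvrqgxrwj" → "lvrqgx" → "vlqrxg".
(Check on "ffhtcczbwe": → "ffhtccz" → "ffthccz" ✓)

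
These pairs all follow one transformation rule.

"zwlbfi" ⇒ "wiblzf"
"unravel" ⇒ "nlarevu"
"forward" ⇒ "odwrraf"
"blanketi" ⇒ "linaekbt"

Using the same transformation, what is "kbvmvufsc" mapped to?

bcmvuvsfk

Looking at the pairs, the operation is to swap the first and last characters, then swap each adjacent pair of characters (1↔2, 3↔4, ...).
On "kbvmvufsc": the first step gives "cbvmvufsk", and the second then gives "bcmvuvsfk".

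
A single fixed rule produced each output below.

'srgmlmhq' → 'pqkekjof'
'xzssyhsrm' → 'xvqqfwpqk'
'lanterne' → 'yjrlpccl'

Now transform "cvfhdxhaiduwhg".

Looking at the pairs, the operation is to shift every letter 2 places backward in the alphabet (wrapping around), then swap each adjacent pair of characters (1↔2, 3↔4, ...).
"cvfhdxhaiduwhg" → "atdfbvfygbsufe" → "tafdvbyfbgusef".

tafdvbyfbgusef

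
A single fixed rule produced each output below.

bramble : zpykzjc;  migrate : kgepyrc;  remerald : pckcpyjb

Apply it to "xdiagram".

vbgyepyk

What's happening: shift every letter 2 places backward in the alphabet (wrapping around).
"xdiagram" → "vbgyepyk".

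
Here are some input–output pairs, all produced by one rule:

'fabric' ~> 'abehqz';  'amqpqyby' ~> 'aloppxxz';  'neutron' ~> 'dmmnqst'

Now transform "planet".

dkmosz

Each output is the input with this applied: shift every letter 1 place backward in the alphabet (wrapping around), then sort the characters into alphabetical order.
"planet" → "dkmosz".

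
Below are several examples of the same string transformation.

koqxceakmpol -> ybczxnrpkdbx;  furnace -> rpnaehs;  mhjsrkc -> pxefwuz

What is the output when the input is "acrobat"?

gnobepn

Looking at the pairs, the operation is to reverse the string, then shift every letter 13 places forward in the alphabet (wrapping around) — i.e. ROT13.
Applying that to "acrobat" gives "gnobepn".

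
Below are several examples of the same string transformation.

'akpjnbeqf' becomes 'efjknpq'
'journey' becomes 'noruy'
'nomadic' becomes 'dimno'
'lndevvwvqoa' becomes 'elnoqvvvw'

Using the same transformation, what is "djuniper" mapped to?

What's happening: sort the characters into alphabetical order, then delete the first 2 characters.
"djuniper" → "ijnpru".

ijnpru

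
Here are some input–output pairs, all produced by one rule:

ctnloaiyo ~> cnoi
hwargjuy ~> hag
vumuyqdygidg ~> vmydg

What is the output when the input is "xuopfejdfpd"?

xofjf

In each case the input is transformed by: delete the last 2 characters, then keep every other character starting from the first (positions 1st, 3rd, 5th, ...).
Working it through for "xuopfejdfpd": intermediate "xuopfejdf", final "xofjf".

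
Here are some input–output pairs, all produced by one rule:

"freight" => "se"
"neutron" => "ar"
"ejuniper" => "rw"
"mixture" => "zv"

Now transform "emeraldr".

rz

Each output is the input with this applied: shift every letter 13 places forward in the alphabet (wrapping around) — i.e. ROT13, then keep only the first 2 characters.
Starting from "emeraldr": after the first operation, "rzrenyqe"; after the second, "rz".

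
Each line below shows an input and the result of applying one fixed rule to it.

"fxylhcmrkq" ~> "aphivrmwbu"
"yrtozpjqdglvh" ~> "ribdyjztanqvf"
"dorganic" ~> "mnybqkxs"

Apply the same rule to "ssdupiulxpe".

occnezsevhz

Each output is the input with this applied: move the last character to the front, then shift every letter 10 places forward in the alphabet (wrapping around).
For "ssdupiulxpe", step one produces "essdupiulxp"; step two turns that into "occnezsevhz".
(Check on "fxylhcmrkq": → "qfxylhcmrk" → "aphivrmwbu" ✓)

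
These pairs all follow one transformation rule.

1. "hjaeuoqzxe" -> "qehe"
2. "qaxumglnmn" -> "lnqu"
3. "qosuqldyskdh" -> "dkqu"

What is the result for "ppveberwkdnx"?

The pattern: keep one character in every 3, starting at position 1 (positions 1st, 4th, 7th, ...), then move the last 2 characters to the front (rotate right by 2).
Working it through for "ppveberwkdnx": intermediate "perd", final "rdpe".

rdpe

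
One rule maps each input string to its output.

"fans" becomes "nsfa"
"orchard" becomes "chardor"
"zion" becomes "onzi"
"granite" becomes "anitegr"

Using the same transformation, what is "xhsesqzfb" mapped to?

sesqzfbxh

In each case the input is transformed by: move the first 2 characters to the end (rotate left by 2).
On "xhsesqzfb" that produces "sesqzfbxh".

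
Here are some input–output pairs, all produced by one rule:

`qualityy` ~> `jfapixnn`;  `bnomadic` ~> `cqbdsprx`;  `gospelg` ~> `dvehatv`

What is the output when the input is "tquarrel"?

fipjggat

In each case the input is transformed by: swap each adjacent pair of characters (1↔2, 3↔4, ...), then shift every letter 11 places backward in the alphabet (wrapping around).
Working it through for "tquarrel": intermediate "qtaurrle", final "fipjggat".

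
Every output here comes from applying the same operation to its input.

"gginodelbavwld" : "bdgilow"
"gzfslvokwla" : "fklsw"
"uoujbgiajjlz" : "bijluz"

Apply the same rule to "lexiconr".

The pattern: sort the characters into alphabetical order, then keep every other character starting from the second (positions 2nd, 4th, 6th, ...).
For "lexiconr", step one produces "ceilnorx"; step two turns that into "elox".

elox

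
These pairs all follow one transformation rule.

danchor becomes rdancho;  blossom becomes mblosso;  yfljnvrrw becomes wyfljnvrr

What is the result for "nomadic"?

The transformation: move the last character to the front.
Doing the same to "nomadic": "cnomadi".

cnomadi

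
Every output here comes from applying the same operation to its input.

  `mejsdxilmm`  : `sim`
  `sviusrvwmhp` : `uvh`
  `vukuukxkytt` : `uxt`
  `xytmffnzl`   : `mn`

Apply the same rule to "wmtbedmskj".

bmj

The rule is to delete the first 2 characters, then keep one character in every 3, starting at position 2 (positions 2nd, 5th, 8th, ...).
For "wmtbedmskj", step one produces "tbedmskj"; step two turns that into "bmj".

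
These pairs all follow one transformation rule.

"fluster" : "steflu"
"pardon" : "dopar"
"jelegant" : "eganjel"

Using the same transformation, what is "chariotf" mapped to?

riotcha

Looking at the pairs, the operation is to delete the last character, then move the first 3 characters to the end (rotate left by 3).
For "chariotf" the result is "riotcha".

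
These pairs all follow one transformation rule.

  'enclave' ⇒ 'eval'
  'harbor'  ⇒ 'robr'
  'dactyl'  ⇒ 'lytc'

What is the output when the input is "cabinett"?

tten

The rule is to reverse the string, then keep only the first 4 characters.
So "cabinett" becomes "tten".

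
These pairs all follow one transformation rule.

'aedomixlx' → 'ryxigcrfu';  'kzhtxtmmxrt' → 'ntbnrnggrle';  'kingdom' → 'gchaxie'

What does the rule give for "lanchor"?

What's happening: swap the first and last characters, then shift every letter 6 places backward in the alphabet (wrapping around).
For "lanchor", step one produces "ranchol"; step two turns that into "luhwbif".

luhwbif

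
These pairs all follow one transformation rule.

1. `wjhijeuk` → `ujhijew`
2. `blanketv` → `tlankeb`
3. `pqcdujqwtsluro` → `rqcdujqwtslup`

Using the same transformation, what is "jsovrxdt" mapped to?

dsovrxj

In each case the input is transformed by: delete the last character, then swap the first and last characters.
Applying both steps to "jsovrxdt": "jsovrxd", then "dsovrxj".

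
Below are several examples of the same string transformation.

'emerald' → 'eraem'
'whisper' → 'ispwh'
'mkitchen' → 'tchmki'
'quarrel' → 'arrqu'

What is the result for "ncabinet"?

The pattern: delete the last 2 characters, then move the last 3 characters to the front (rotate right by 3).
So "ncabinet" becomes "binnca".

binnca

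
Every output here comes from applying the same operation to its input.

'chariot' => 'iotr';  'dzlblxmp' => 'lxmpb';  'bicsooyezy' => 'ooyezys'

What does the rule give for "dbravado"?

vadoa

Looking at the pairs, the operation is to delete the first 3 characters, then move the first character to the end.
For "dbravado", step one produces "avado"; step two turns that into "vadoa".
(Check on "bicsooyezy": → "sooyezy" → "ooyezys" ✓)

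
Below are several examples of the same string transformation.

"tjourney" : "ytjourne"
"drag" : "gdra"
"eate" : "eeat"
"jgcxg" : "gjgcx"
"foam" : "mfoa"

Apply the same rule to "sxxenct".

tsxxenc

The transformation: move the last character to the front.
So "sxxenct" becomes "tsxxenc".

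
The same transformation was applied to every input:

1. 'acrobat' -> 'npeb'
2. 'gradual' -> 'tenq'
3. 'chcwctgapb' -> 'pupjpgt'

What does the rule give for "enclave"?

Each output is the input with this applied: shift every letter 13 places forward in the alphabet (wrapping around) — i.e. ROT13, then delete the last 3 characters.
"enclave" → "rapynir" → "rapy".

rapy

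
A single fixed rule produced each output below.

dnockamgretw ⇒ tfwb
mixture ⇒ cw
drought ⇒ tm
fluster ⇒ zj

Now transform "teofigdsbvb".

Looking at the pairs, the operation is to keep one character in every 3, starting at position 3 (positions 3rd, 6th, 9th, ...), then shift every letter 5 places forward in the alphabet (wrapping around).
"teofigdsbvb" → "ogb" → "tlg".

tlg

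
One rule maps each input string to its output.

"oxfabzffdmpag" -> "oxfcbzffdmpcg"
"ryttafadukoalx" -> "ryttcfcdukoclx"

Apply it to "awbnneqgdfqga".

The pattern: replace every "a" with "c".
So "awbnneqgdfqga" becomes "cwbnneqgdfqgc".

cwbnneqgdfqgc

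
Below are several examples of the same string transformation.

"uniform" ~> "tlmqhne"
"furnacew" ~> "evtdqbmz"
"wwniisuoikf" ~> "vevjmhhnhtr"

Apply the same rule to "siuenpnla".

The transformation: take characters alternately from the front and the back (1st, last, 2nd, 2nd-last, ...), then shift every letter 1 place backward in the alphabet (wrapping around).
On "siuenpnla": the first step gives "sailunepn", and the second then gives "rzhktmdom".

rzhktmdom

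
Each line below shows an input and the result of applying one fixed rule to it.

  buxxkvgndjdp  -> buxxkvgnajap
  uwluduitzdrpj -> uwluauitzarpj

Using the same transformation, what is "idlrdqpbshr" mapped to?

ialraqpbshr

The rule is to replace every "d" with "a".
"idlrdqpbshr" → "ialraqpbshr".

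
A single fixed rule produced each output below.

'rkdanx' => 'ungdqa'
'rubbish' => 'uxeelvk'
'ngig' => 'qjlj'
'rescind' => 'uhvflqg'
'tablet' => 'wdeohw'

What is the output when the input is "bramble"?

eudpeoh

The pattern: shift every letter 3 places forward in the alphabet (wrapping around).
Doing the same to "bramble": "eudpeoh".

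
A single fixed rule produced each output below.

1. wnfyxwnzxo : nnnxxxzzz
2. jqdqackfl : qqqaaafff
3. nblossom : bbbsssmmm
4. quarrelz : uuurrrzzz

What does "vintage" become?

The transformation: keep one character in every 3, starting at position 2 (positions 2nd, 5th, 8th, ...), then repeat every character 3 times.
For "vintage" the result is "iiiaaa".

iiiaaa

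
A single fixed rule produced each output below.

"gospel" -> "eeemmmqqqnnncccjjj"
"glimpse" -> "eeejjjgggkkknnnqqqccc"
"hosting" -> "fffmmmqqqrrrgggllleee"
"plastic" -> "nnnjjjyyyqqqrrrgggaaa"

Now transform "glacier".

eeejjjyyyaaagggcccppp

Each output is the input with this applied: shift every letter 2 places backward in the alphabet (wrapping around), then repeat every character 3 times.
"glacier" → "eeejjjyyyaaagggcccppp".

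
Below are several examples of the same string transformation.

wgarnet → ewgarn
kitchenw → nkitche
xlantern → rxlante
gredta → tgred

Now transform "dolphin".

idolph

The pattern: delete the last character, then move the last character to the front.
On "dolphin" that produces "idolph".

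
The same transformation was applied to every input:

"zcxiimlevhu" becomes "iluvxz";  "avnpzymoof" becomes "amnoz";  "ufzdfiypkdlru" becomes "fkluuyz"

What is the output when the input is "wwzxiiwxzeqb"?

What's happening: keep every other character starting from the first (positions 1st, 3rd, 5th, ...), then sort the characters into alphabetical order.
Applying both steps to "wwzxiiwxzeqb": "wziwzq", then "iqwwzz".

iqwwzz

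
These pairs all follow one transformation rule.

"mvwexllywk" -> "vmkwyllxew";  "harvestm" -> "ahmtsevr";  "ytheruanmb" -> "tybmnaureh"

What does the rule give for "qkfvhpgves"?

kqsevgphvf

Each output is the input with this applied: reverse the string, then move the last 2 characters to the front (rotate right by 2).
Starting from "qkfvhpgves": after the first operation, "sevgphvfkq"; after the second, "kqsevgphvf".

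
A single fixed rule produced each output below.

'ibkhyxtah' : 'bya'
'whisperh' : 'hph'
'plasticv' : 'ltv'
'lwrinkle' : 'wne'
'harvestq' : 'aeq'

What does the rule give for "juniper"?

up

The transformation: keep one character in every 3, starting at position 2 (positions 2nd, 5th, 8th, ...).
Applying that to "juniper" gives "up".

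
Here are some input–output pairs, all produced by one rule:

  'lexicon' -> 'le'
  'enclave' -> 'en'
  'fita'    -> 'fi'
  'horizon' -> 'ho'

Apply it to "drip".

The pattern: keep only the first 2 characters.
Applying that to "drip" gives "dr".

dr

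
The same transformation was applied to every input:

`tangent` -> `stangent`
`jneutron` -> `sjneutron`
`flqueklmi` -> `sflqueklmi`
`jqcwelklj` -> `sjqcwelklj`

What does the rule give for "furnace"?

The rule is to prepend "s".
Applying that to "furnace" gives "sfurnace".

sfurnace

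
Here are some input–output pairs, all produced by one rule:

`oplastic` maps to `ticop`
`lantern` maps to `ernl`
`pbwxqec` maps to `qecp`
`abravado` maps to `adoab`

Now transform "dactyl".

Rule — move the last 3 characters to the front (rotate right by 3), then delete the last 3 characters.
"dactyl" → "tyldac" → "tyl".

tyl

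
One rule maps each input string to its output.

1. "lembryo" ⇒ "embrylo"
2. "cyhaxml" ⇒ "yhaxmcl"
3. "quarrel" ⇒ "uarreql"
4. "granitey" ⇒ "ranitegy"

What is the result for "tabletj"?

ablettj

Each output is the input with this applied: swap the first and last characters, then move the first character to the end.
"tabletj" → "jablett" → "ablettj".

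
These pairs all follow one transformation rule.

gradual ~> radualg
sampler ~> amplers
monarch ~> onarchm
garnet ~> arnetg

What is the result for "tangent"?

angentt

The pattern: move the first character to the end.
So "tangent" becomes "angentt".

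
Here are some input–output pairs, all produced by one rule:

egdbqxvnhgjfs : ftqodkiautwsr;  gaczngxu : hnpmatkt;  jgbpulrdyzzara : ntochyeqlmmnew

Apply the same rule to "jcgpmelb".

Each output is the input with this applied: shift every letter 13 places forward in the alphabet (wrapping around) — i.e. ROT13, then swap the first and last characters.
Working it through for "jcgpmelb": intermediate "wptczryo", final "optczryw".

optczryw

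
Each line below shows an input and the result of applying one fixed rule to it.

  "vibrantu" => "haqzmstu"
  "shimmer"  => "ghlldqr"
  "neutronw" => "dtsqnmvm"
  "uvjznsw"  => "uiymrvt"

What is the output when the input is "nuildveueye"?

What's happening: shift every letter 1 place backward in the alphabet (wrapping around), then move the first character to the end.
On "nuildveueye": the first step gives "mthkcudtdxd", and the second then gives "thkcudtdxdm".

thkcudtdxdm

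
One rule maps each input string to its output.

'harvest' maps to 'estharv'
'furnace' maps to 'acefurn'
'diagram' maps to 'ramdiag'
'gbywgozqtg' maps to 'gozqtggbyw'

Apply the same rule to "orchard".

In each case the input is transformed by: move the first 3 characters to the end (rotate left by 3), then move the first character to the end.
On "orchard": the first step gives "hardorc", and the second then gives "ardorch".

ardorch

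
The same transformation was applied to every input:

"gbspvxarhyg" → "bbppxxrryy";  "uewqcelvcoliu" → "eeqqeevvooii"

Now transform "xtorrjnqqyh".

ttrrjjqqyy

In each case the input is transformed by: keep every other character starting from the second (positions 2nd, 4th, 6th, ...), then double every character.
"xtorrjnqqyh" → "trjqy" → "ttrrjjqqyy".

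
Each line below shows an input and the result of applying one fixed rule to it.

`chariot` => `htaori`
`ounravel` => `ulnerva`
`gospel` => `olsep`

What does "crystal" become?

rlyast

Looking at the pairs, the operation is to delete the first character, then take characters alternately from the front and the back (1st, last, 2nd, 2nd-last, ...).
Working it through for "crystal": intermediate "rystal", final "rlyast".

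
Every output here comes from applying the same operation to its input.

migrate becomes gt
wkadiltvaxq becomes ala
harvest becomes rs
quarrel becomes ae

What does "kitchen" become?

te

Rule — keep one character in every 3, starting at position 3 (positions 3rd, 6th, 9th, ...).
On "kitchen" that produces "te".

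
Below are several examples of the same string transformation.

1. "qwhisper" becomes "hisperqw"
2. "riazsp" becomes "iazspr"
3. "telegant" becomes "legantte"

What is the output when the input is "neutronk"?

utronkne

In each case the input is transformed by: swap the front and back halves of the string, then move the last 2 characters to the front (rotate right by 2).
For "neutronk", step one produces "ronkneut"; step two turns that into "utronkne".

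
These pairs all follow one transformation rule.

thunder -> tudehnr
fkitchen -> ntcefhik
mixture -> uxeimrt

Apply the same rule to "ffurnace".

ruaceffn

Looking at the pairs, the operation is to sort the characters into alphabetical order, then move the last 2 characters to the front (rotate right by 2).
Working it through for "ffurnace": intermediate "aceffnru", final "ruaceffn".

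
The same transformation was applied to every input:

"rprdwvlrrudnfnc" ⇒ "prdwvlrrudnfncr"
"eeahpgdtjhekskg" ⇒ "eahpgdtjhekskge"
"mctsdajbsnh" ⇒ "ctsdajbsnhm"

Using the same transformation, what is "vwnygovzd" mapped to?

wnygovzdv

Looking at the pairs, the operation is to move the first character to the end.
For "vwnygovzd" the result is "wnygovzdv".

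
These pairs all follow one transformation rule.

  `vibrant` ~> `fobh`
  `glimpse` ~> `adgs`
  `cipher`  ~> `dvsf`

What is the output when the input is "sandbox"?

rpcl

Each output is the input with this applied: shift every letter 12 places backward in the alphabet (wrapping around), then keep only the last 4 characters.
So "sandbox" becomes "rpcl".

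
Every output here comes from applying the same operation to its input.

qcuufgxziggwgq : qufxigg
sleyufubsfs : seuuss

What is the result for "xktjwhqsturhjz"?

xtwqtrj

In each case the input is transformed by: keep every other character starting from the first (positions 1st, 3rd, 5th, ...).
For "xktjwhqsturhjz" the result is "xtwqtrj".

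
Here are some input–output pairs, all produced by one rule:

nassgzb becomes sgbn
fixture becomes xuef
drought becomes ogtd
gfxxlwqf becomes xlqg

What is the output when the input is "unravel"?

The pattern: keep every other character starting from the first (positions 1st, 3rd, 5th, ...), then move the first character to the end.
Applying both steps to "unravel": "urvl", then "rvlu".

rvlu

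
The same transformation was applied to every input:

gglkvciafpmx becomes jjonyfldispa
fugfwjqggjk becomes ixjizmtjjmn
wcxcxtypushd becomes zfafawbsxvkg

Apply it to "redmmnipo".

In each case the input is transformed by: shift every letter 3 places forward in the alphabet (wrapping around).
Applying that to "redmmnipo" gives "uhgppqlsr".

uhgppqlsr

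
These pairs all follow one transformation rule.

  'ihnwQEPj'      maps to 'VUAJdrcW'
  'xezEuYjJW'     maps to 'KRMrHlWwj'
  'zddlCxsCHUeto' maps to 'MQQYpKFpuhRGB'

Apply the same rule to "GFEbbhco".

The transformation: flip the case of every letter, then shift every letter 13 places forward in the alphabet (wrapping around) — i.e. ROT13.
For "GFEbbhco", step one produces "gfeBBHCO"; step two turns that into "tsrOOUPB".
(Check on "ihnwQEPj": → "IHNWqepJ" → "VUAJdrcW" ✓)

tsrOOUPB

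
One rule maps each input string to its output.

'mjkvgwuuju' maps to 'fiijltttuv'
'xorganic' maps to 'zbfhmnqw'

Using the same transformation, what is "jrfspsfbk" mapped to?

aeeijoqrr

The transformation: sort the characters into alphabetical order, then shift every letter 1 place backward in the alphabet (wrapping around).
For "jrfspsfbk", step one produces "bffjkprss"; step two turns that into "aeeijoqrr".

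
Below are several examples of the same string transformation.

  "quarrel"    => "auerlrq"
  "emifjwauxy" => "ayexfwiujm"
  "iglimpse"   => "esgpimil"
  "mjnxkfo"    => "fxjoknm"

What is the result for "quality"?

ayiultq

What's happening: sort the characters into alphabetical order, then take characters alternately from the front and the back (1st, last, 2nd, 2nd-last, ...).
Starting from "quality": after the first operation, "ailqtuy"; after the second, "ayiultq".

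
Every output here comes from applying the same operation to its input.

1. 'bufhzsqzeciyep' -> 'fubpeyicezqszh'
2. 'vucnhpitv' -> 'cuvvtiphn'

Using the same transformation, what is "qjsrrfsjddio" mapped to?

sjqoiddjsfrr

The rule is to move the first 3 characters to the end (rotate left by 3), then reverse the string.
Working it through for "qjsrrfsjddio": intermediate "rrfsjddioqjs", final "sjqoiddjsfrr".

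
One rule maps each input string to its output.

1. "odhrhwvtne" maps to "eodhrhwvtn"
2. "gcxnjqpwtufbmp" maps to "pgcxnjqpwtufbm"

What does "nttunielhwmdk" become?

Rule — move the last character to the front.
For "nttunielhwmdk" the result is "knttunielhwmd".

knttunielhwmd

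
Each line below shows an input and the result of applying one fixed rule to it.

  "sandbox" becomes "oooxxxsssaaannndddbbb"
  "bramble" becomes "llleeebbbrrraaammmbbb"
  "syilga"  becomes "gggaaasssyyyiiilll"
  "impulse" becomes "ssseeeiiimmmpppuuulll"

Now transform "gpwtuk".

uuukkkgggpppwwwttt

Looking at the pairs, the operation is to move the last 2 characters to the front (rotate right by 2), then repeat every character 3 times.
On "gpwtuk": the first step gives "ukgpwt", and the second then gives "uuukkkgggpppwwwttt".
(Check on "syilga": → "gasyil" → "gggaaasssyyyiiilll" ✓)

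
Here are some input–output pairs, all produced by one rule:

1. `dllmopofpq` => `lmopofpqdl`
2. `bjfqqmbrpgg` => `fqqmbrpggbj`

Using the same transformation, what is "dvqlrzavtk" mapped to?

qlrzavtkdv

Looking at the pairs, the operation is to move the first 2 characters to the end (rotate left by 2).
On "dvqlrzavtk" that produces "qlrzavtkdv".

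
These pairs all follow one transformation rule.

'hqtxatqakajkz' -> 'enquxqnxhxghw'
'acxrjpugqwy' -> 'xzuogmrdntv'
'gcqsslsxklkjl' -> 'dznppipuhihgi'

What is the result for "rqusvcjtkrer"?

onrpszgqhobo

Each output is the input with this applied: shift every letter 3 places backward in the alphabet (wrapping around).
Doing the same to "rqusvcjtkrer": "onrpszgqhobo".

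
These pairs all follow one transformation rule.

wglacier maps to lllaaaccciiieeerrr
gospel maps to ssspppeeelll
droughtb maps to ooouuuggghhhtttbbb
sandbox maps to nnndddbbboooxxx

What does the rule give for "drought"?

Looking at the pairs, the operation is to delete the first 2 characters, then repeat every character 3 times.
For "drought", step one produces "ought"; step two turns that into "ooouuuggghhhttt".

ooouuuggghhhttt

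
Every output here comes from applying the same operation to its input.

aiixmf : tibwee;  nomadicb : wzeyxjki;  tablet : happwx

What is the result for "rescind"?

In each case the input is transformed by: shift every letter 4 places backward in the alphabet (wrapping around), then move the first 3 characters to the end (rotate left by 3).
Applying both steps to "rescind": "naoyejz", then "yejznao".

yejznao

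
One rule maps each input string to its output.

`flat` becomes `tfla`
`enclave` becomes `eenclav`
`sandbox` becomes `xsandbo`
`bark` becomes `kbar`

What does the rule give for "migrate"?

emigrat

Looking at the pairs, the operation is to move the last character to the front.
Applying that to "migrate" gives "emigrat".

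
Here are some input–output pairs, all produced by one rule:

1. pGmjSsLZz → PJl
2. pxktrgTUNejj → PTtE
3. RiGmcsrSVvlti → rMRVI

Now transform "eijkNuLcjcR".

The transformation: keep one character in every 3, starting at position 1 (positions 1st, 4th, 7th, ...), then flip the case of every letter.
On "eijkNuLcjcR": the first step gives "ekLc", and the second then gives "EKlC".

EKlC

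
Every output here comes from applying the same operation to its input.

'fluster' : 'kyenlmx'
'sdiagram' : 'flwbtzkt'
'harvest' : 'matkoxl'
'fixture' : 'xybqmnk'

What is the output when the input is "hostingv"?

In each case the input is transformed by: shift every letter 7 places backward in the alphabet (wrapping around), then move the last character to the front.
"hostingv" → "oahlmbgz".

oahlmbgz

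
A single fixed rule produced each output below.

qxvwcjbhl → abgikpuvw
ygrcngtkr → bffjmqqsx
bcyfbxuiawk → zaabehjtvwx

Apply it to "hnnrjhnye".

dggimmmqx

Each output is the input with this applied: sort the characters into alphabetical order, then shift every letter 1 place backward in the alphabet (wrapping around).
Working it through for "hnnrjhnye": intermediate "ehhjnnnry", final "dggimmmqx".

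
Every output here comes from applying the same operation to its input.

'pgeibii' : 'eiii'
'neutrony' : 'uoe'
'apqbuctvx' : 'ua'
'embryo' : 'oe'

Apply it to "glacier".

The rule is to move the first 2 characters to the end (rotate left by 2), then keep only the vowels.
Starting from "glacier": after the first operation, "aciergl"; after the second, "aie".
(Check on "embryo": → "bryoem" → "oe" ✓)

aie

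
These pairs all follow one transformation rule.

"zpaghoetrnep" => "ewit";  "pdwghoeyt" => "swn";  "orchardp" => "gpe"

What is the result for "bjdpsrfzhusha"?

yhoh

The rule is to shift every letter 11 places backward in the alphabet (wrapping around), then keep one character in every 3, starting at position 2 (positions 2nd, 5th, 8th, ...).
On "bjdpsrfzhusha": the first step gives "qysehguowjhwp", and the second then gives "yhoh".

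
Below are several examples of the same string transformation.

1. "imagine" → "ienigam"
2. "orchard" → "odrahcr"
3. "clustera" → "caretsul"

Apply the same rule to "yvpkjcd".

The pattern: move the first character to the end, then reverse the string.
For "yvpkjcd" the result is "ydcjkpv".

ydcjkpv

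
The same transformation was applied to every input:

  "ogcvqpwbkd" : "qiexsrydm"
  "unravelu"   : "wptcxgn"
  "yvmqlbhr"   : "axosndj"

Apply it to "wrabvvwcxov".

The transformation: shift every letter 2 places forward in the alphabet (wrapping around), then delete the last character.
On "wrabvvwcxov": the first step gives "ytcdxxyezqx", and the second then gives "ytcdxxyezq".

ytcdxxyezq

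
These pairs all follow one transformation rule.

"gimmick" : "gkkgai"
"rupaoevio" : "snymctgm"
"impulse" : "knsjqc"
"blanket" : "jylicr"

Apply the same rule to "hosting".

mqrgle

What's happening: delete the first character, then shift every letter 2 places backward in the alphabet (wrapping around).
For "hosting", step one produces "osting"; step two turns that into "mqrgle".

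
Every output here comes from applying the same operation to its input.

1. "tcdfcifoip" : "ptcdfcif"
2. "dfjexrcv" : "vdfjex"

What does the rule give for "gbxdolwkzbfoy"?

The transformation: move the last character to the front, then delete the last 2 characters.
Working it through for "gbxdolwkzbfoy": intermediate "ygbxdolwkzbfo", final "ygbxdolwkzb".

ygbxdolwkzb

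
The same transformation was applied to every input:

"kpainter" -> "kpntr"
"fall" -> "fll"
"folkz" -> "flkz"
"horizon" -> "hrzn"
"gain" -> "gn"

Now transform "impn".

mpn

What's happening: remove every vowel.
Doing the same to "impn": "mpn".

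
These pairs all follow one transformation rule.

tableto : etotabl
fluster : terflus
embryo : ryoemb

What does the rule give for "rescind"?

indresc

The transformation: move the last 3 characters to the front (rotate right by 3).
On "rescind" that produces "indresc".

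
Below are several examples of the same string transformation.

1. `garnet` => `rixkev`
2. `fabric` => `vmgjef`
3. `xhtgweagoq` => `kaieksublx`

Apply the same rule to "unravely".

ezipcyrv

The transformation: move the first 3 characters to the end (rotate left by 3), then shift every letter 4 places forward in the alphabet (wrapping around).
"unravely" → "ezipcyrv".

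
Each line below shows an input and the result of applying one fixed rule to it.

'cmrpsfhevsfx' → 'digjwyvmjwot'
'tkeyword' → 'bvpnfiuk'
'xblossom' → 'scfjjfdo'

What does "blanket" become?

crebvks

The transformation: shift every letter 9 places backward in the alphabet (wrapping around), then move the first character to the end.
So "blanket" becomes "crebvks".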